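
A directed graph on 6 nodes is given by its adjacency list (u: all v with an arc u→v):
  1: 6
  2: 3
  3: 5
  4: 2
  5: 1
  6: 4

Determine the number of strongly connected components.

1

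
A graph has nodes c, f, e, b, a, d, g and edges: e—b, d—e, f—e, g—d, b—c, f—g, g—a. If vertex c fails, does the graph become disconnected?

No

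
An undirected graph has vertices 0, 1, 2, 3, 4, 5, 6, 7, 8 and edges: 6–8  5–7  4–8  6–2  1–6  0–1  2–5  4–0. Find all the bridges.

2-5, 2-6, 5-7

The edges on the cycle 4-0-1-6-8-4 are not bridges since each lies on that cycle.
But removing 5–7 disconnects 5 from 7; removing 2–5 disconnects 2 from 5; removing 6–2 disconnects 6 from 2 — these are bridges.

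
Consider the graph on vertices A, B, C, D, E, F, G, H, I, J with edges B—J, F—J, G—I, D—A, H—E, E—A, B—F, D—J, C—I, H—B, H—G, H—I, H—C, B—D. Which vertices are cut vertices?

Removing H increases the component count from 1 to 2, so H is a cut vertex.
By contrast removing B leaves 1 component; it is not a cut vertex. No other vertex is a cut vertex either.

H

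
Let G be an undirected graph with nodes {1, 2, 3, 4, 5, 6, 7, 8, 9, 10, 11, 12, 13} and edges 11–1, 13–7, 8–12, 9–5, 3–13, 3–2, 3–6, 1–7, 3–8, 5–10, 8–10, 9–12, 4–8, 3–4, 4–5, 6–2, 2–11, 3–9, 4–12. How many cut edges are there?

0

The edges on the cycle 3-4-5-10-8-3 are not bridges since each lies on that cycle.
Every edge lies on some cycle, so there are no bridges.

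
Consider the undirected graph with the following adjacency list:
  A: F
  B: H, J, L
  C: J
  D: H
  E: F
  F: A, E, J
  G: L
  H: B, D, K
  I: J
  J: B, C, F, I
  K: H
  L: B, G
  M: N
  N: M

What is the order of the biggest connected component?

12

Starting from M we can reach M, N. That is one component of size 2.
Starting from A we can reach A, B, C, D, E, F, G, H, I, J, K, L. That is one component of size 12.
The largest has 12 vertices.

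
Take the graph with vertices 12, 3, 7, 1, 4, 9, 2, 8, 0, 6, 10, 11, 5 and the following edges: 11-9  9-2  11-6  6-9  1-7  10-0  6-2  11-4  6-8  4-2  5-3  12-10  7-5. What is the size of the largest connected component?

6

Starting from 0 we can reach 0, 10, 12. That is one component of size 3.
Starting from 1 we can reach 1, 3, 5, 7. That is one component of size 4.
Starting from 2 we can reach 2, 4, 6, 8, 9, 11. That is one component of size 6.
The largest has 6 vertices.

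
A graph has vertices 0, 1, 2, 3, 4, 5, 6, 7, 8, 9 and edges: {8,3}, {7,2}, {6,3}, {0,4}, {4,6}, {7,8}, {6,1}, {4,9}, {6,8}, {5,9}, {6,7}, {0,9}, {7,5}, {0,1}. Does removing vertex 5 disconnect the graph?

Deleting 5 leaves 1 component (was 1) (its neighbors 7, 9 remain connected to each other), so 5 is not a cut vertex.

No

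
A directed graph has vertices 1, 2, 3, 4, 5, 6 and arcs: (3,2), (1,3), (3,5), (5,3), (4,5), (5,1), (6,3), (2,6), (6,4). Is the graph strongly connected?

From 2 we can reach every vertex (1, 2, 3, 4, 5, 6), and every vertex can reach 2 (1, 2, 3, 4, 5, 6). So the whole graph is one strongly connected component.

Yes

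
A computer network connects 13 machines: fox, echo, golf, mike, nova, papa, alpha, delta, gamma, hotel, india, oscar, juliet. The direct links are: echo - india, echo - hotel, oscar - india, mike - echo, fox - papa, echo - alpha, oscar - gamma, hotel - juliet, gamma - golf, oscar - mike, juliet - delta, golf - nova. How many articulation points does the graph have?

Removing echo increases the component count from 2 to 4, so echo is a cut vertex.
Removing golf increases the component count from 2 to 3, so golf is a cut vertex.
Removing gamma increases the component count from 2 to 3, so gamma is a cut vertex.
Likewise hotel, oscar, juliet are cut vertices.
By contrast removing alpha leaves 2 components; it is not a cut vertex. No other vertex is a cut vertex either.

6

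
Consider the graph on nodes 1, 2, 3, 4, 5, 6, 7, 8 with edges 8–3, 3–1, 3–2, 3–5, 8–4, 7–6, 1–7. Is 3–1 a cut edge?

Yes

Removing 3–1 leaves no path between 3 and 1: the component count goes from 1 to 2. So it is a bridge.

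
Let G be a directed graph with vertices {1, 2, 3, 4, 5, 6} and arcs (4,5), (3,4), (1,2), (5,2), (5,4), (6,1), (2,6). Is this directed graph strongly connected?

There is no directed path from 2 to 3, so the graph is not strongly connected.

No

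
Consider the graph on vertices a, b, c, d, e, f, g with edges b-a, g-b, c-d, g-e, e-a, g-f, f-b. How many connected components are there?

2

Starting from c we can reach c, d. That is one component of size 2.
Starting from a we can reach a, b, e, f, g. That is one component of size 5.
Total: 2 components.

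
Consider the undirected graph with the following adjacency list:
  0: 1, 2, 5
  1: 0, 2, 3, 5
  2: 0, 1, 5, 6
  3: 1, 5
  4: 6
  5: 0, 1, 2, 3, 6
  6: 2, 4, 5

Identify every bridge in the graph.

The edges on the cycle 5-6-2-5 are not bridges since each lies on that cycle.
But removing 6-4 disconnects 6 from 4 — this is a bridge.

4-6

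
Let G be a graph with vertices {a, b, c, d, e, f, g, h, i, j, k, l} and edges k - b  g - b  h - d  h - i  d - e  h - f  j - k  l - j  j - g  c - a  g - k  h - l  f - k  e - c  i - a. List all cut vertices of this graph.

Removing h increases the component count from 1 to 2, so h is a cut vertex.
By contrast removing e leaves 1 component; it is not a cut vertex. No other vertex is a cut vertex either.

h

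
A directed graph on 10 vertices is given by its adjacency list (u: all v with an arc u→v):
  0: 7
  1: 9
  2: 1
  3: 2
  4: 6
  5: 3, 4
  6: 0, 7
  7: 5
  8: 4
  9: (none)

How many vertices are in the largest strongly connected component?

{0, 4, 5, 6, 7} are all mutually reachable — one SCC of size 5.
{3} is an SCC by itself.
{2} is an SCC by itself.
{1} is an SCC by itself.
{8} is an SCC by itself.
(and 1 more singleton SCC)
The largest has 5 vertices.

5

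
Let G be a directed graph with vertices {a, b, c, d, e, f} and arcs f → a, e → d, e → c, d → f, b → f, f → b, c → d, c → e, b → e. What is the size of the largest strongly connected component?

{b, c, d, e, f} are all mutually reachable — one SCC of size 5.
{a} is an SCC by itself.
The largest has 5 vertices.

5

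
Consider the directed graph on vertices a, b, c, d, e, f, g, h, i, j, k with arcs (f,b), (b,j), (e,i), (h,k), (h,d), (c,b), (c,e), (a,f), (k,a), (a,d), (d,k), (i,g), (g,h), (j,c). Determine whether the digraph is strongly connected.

Yes

From b we can reach every vertex (a, b, c, d, e, f, g, h, i, j, k), and every vertex can reach b (a, b, c, d, e, f, g, h, i, j, k). So the whole graph is one strongly connected component.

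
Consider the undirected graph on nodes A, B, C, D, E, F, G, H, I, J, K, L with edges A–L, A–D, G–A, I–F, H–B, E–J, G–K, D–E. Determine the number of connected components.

C is isolated — a component by itself.
Starting from F we can reach F, I. That is one component of size 2.
Starting from B we can reach B, H. That is one component of size 2.
Starting from A we can reach A, D, E, G, J, K, L. That is one component of size 7.
Total: 4 components.

4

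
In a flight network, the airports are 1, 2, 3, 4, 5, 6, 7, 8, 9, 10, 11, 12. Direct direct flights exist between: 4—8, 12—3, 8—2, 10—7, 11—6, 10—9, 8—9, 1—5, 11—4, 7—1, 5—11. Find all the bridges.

11-6, 12-3, 2-8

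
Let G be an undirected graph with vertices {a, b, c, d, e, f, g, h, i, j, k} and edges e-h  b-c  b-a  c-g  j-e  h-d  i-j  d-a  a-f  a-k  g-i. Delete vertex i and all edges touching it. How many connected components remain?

1

With i gone, the remaining components are: {a, b, c, d, e, f, g, h, j, k}.
That is 1 component.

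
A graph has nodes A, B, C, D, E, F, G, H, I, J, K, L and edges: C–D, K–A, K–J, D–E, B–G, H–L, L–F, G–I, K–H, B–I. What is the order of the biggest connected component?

Starting from C we can reach C, D, E. That is one component of size 3.
Starting from B we can reach B, G, I. That is one component of size 3.
Starting from A we can reach A, F, H, J, K, L. That is one component of size 6.
The largest has 6 vertices.

6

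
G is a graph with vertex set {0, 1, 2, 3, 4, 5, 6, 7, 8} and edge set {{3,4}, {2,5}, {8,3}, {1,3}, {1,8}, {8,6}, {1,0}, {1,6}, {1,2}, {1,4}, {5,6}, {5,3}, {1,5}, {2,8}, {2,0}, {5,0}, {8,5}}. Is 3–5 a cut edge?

No

After removing 3–5, the path 3-1-5 still connects them, so the edge is not a bridge.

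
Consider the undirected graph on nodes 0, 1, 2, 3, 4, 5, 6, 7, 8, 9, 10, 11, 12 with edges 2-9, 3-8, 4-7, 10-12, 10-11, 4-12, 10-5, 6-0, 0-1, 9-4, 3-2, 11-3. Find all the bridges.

The edges on the cycle 10-11-3-2-9-4-12-10 are not bridges since each lies on that cycle.
But removing 0-1 disconnects 0 from 1; removing 10-5 disconnects 10 from 5; removing 6-0 disconnects 6 from 0; removing 8-3 disconnects 8 from 3 — these are bridges.
In total 5 edges are bridges.

0-1, 0-6, 10-5, 3-8, 4-7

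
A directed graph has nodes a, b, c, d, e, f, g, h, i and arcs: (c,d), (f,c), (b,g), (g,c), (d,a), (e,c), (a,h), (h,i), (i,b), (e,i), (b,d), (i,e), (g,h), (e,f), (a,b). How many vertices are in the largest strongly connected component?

{a, b, c, d, e, f, g, h, i} are all mutually reachable — one SCC of size 9.
The largest has 9 vertices.

9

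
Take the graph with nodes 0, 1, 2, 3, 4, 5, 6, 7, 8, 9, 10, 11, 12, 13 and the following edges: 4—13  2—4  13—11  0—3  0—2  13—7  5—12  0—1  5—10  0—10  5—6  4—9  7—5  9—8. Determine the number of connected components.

Starting from 0 we can reach 0, 1, 2, 3, 4, 5, 6, 7, 8, 9, 10, 11, 12, 13. That is one component of size 14.
Total: 1 component.

1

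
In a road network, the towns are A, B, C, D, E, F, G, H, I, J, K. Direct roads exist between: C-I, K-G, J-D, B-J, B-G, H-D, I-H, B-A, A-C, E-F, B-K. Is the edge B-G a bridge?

After removing B-G, the path B-K-G still connects them, so the edge is not a bridge.

No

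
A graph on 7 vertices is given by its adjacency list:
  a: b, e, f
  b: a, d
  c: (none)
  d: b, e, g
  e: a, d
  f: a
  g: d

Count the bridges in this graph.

2

The edges on the cycle b-a-e-d-b are not bridges since each lies on that cycle.
But removing d-g disconnects d from g; removing a-f disconnects a from f — these are bridges.
That makes 2 bridges.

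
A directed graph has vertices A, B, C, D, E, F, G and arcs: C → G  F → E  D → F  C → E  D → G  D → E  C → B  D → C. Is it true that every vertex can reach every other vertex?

No

There is no directed path from D to A, so the graph is not strongly connected.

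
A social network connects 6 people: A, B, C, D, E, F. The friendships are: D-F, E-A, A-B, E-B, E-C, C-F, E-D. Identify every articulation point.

Removing E increases the component count from 1 to 2, so E is a cut vertex.
By contrast removing B leaves 1 component; it is not a cut vertex. No other vertex is a cut vertex either.

E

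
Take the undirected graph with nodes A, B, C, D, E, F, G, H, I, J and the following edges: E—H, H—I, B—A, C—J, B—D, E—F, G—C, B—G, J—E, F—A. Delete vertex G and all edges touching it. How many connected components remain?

With G gone, the remaining components are: {A, B, C, D, E, F, H, I, J}.
That is 1 component.

1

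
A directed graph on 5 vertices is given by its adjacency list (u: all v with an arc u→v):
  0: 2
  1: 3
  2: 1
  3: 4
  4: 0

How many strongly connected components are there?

1

{0, 1, 2, 3, 4} are all mutually reachable — one SCC of size 5.
That gives 1 strongly connected component.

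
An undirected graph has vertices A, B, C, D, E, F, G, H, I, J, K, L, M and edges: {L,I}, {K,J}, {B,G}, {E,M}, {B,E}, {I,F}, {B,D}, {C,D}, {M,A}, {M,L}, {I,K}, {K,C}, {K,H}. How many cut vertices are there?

Removing B increases the component count from 1 to 2, so B is a cut vertex.
Removing I increases the component count from 1 to 2, so I is a cut vertex.
Removing K increases the component count from 1 to 3, so K is a cut vertex.
Likewise M is a cut vertex.
By contrast removing F leaves 1 component; it is not a cut vertex. No other vertex is a cut vertex either.

4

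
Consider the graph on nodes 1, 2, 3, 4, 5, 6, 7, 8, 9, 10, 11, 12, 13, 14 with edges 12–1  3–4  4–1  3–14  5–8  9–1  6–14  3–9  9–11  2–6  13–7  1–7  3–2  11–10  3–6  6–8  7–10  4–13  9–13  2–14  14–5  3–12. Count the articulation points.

1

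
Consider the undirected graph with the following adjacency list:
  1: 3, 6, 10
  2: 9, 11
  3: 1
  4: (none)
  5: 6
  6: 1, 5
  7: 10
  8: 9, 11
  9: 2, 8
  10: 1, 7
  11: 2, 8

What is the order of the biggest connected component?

4 is isolated — a component by itself.
Starting from 2 we can reach 2, 8, 9, 11. That is one component of size 4.
Starting from 1 we can reach 1, 3, 5, 6, 7, 10. That is one component of size 6.
The largest has 6 vertices.

6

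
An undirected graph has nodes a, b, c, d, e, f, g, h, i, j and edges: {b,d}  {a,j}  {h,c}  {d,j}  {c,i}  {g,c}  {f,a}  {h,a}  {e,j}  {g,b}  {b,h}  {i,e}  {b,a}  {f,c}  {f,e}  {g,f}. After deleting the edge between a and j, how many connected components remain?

a and j are still connected via a-b-d-j, so the component count stays at 1.

1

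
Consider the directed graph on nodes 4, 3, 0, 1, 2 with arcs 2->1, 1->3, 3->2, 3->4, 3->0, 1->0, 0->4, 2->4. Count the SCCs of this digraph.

3

{1, 2, 3} are all mutually reachable — one SCC of size 3.
{4} is an SCC by itself.
{0} is an SCC by itself.
That gives 3 strongly connected components.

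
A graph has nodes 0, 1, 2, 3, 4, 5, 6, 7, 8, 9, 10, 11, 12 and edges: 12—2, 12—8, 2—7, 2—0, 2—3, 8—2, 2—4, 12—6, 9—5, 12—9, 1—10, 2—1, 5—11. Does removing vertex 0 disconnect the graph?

Deleting 0 leaves 1 component (was 1), so 0 is not a cut vertex.

No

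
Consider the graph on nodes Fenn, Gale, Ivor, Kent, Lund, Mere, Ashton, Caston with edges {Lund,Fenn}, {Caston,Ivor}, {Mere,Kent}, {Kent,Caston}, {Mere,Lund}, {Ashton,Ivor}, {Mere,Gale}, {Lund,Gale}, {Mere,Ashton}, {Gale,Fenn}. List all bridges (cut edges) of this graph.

none

The edges on the cycle Mere-Kent-Caston-Ivor-Ashton-Mere are not bridges since each lies on that cycle.
Every edge lies on some cycle, so there are no bridges.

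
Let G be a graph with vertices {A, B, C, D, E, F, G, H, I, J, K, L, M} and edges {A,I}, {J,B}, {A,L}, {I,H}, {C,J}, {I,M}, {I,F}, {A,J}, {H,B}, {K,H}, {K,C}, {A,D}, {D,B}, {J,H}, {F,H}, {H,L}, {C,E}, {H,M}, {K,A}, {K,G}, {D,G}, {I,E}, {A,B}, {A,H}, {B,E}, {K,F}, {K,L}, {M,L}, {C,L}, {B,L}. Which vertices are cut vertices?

Removing A, for instance, still leaves 1 component. No single vertex removal increases the component count — the graph has no articulation points.

none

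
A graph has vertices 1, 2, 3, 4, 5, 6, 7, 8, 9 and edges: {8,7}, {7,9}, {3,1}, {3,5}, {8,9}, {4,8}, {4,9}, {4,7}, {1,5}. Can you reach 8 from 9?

Yes

From 9 we can reach 4, 7, 8, 9, which includes 8.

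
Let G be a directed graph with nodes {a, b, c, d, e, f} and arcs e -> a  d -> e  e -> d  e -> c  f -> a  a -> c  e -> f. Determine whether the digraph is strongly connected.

No

There is no directed path from f to b, so the graph is not strongly connected.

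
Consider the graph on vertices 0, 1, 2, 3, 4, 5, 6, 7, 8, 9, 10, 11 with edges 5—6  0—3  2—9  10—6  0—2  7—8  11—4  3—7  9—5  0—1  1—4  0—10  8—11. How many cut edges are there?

The edges on the cycle 0-3-7-8-11-4-1-0 are not bridges since each lies on that cycle.
Every edge lies on some cycle, so there are no bridges.

0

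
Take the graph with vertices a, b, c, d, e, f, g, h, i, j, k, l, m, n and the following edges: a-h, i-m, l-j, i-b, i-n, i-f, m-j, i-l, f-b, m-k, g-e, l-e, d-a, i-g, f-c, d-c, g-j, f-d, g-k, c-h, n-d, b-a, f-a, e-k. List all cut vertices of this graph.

i

Removing i increases the component count from 1 to 2, so i is a cut vertex.
By contrast removing k leaves 1 component; it is not a cut vertex. No other vertex is a cut vertex either.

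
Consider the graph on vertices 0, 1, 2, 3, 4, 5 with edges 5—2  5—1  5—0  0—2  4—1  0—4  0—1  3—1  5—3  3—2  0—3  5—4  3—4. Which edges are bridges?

none

The edges on the cycle 5-0-4-1-5 are not bridges since each lies on that cycle.
Every edge lies on some cycle, so there are no bridges.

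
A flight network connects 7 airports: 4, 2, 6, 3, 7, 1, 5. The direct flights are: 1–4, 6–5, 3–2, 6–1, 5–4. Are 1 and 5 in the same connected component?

Yes

From 1 we can reach 1, 4, 5, 6, which includes 5.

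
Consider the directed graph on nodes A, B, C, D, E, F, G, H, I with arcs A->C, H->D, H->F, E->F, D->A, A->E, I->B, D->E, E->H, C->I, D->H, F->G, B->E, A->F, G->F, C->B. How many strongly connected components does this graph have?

{A, B, C, D, E, H, I} are all mutually reachable — one SCC of size 7.
{F, G} are all mutually reachable — one SCC of size 2.
That gives 2 strongly connected components.

2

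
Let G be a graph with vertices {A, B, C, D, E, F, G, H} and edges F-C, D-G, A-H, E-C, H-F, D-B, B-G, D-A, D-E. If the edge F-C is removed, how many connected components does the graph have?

1

F and C are still connected via F-H-A-D-E-C, so the component count stays at 1.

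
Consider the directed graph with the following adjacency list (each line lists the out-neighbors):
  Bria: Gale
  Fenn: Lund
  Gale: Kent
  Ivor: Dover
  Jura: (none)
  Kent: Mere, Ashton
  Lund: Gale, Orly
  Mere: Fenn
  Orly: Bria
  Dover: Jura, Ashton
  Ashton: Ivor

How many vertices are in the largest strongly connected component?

{Bria, Fenn, Gale, Kent, Lund, Mere, Orly} are all mutually reachable — one SCC of size 7.
{Ivor, Dover, Ashton} are all mutually reachable — one SCC of size 3.
{Jura} is an SCC by itself.
The largest has 7 vertices.

7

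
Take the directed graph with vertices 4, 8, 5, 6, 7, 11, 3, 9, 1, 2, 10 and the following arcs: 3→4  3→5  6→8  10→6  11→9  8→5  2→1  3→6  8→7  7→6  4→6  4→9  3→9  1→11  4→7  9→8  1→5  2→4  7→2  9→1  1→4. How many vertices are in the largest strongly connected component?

{1, 2, 4, 6, 7, 8, 9, 11} are all mutually reachable — one SCC of size 8.
{10} is an SCC by itself.
{5} is an SCC by itself.
{3} is an SCC by itself.
The largest has 8 vertices.

8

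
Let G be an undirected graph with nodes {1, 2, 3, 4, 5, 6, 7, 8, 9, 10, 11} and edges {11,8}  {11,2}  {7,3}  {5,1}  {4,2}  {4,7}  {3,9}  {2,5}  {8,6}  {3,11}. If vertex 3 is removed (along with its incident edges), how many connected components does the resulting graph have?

With 3 gone, the remaining components are: {10}; {9}; {1, 2, 4, 5, 6, 7, 8, 11}.
That is 3 components.

3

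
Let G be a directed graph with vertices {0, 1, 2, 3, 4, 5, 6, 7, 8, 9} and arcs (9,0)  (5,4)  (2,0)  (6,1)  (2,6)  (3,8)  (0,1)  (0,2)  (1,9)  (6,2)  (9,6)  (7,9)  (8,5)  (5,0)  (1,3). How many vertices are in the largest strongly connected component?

{0, 1, 2, 3, 5, 6, 8, 9} are all mutually reachable — one SCC of size 8.
{7} is an SCC by itself.
{4} is an SCC by itself.
The largest has 8 vertices.

8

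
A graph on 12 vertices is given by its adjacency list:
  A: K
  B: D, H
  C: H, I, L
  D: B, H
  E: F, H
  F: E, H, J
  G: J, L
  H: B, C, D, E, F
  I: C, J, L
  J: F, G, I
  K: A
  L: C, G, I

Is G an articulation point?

Deleting G leaves 2 components (was 2), so G is not a cut vertex.

No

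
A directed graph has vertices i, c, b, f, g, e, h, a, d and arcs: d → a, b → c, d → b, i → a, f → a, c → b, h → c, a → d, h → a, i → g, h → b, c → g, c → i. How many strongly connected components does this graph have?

{a, b, c, d, i} are all mutually reachable — one SCC of size 5.
{f} is an SCC by itself.
{g} is an SCC by itself.
{h} is an SCC by itself.
{e} is an SCC by itself.
That gives 5 strongly connected components.

5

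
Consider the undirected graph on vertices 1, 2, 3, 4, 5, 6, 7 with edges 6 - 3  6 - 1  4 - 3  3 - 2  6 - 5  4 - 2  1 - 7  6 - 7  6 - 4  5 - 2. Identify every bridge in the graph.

The edges on the cycle 6-1-7-6 are not bridges since each lies on that cycle.
Every edge lies on some cycle, so there are no bridges.

none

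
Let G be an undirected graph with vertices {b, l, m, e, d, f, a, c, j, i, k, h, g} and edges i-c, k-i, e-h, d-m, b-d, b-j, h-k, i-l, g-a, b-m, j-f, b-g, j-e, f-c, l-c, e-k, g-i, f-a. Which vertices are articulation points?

b

Removing b increases the component count from 1 to 2, so b is a cut vertex.
By contrast removing h leaves 1 component; it is not a cut vertex. No other vertex is a cut vertex either.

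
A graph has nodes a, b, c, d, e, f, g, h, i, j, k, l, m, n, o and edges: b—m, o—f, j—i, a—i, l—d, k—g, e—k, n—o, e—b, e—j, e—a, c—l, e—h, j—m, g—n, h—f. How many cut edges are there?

2

The edges on the cycle e-b-m-j-e are not bridges since each lies on that cycle.
But removing l—d disconnects l from d; removing c—l disconnects c from l — these are bridges.
That makes 2 bridges.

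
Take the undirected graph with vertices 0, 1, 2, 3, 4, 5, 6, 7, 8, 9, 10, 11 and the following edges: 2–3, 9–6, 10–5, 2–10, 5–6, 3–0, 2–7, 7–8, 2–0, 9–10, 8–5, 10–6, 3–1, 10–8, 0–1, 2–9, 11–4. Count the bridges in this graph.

1

The edges on the cycle 2-7-8-5-6-10-2 are not bridges since each lies on that cycle.
But removing 11–4 disconnects 11 from 4 — this is a bridge.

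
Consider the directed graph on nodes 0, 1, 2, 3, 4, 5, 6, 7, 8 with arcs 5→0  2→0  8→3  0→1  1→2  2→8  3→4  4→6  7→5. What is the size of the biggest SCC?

{0, 1, 2} are all mutually reachable — one SCC of size 3.
{3} is an SCC by itself.
{8} is an SCC by itself.
{7} is an SCC by itself.
{6} is an SCC by itself.
(and 2 more singleton SCCs)
The largest has 3 vertices.

3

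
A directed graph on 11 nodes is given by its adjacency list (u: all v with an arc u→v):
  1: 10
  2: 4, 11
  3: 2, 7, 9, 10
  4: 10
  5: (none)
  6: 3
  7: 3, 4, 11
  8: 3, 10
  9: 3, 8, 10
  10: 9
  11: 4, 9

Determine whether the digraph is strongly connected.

No

There is no directed path from 11 to 1, so the graph is not strongly connected.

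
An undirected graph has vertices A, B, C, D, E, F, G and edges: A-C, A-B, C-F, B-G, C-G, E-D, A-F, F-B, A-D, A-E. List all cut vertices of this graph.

A

Removing A increases the component count from 1 to 2, so A is a cut vertex.
By contrast removing B leaves 1 component; it is not a cut vertex. No other vertex is a cut vertex either.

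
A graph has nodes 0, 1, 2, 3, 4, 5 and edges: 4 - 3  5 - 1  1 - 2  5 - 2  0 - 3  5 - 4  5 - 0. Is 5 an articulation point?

Deleting 5 raises the number of components from 1 to 2, so 5 is a cut vertex.

Yes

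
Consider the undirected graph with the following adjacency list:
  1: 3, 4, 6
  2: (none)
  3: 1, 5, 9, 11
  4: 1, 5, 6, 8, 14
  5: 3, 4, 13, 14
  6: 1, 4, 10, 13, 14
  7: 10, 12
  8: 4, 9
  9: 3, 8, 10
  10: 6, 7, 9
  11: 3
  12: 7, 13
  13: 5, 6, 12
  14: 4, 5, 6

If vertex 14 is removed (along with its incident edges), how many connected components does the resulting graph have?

With 14 gone, the remaining components are: {2}; {1, 3, 4, 5, 6, 7, 8, 9, 10, 11, 12, 13}.
That is 2 components.

2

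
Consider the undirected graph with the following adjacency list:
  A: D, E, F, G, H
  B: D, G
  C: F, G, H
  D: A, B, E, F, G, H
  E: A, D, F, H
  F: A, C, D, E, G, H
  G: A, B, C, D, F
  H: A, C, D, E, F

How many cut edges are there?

The edges on the cycle G-D-B-G are not bridges since each lies on that cycle.
Every edge lies on some cycle, so there are no bridges.

0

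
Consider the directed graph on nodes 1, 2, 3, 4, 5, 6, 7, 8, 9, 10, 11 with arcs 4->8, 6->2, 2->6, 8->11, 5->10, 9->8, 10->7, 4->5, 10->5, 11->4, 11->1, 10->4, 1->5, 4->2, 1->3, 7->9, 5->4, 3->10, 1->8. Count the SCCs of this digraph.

2

{1, 3, 4, 5, 7, 8, 9, 10, 11} are all mutually reachable — one SCC of size 9.
{2, 6} are all mutually reachable — one SCC of size 2.
That gives 2 strongly connected components.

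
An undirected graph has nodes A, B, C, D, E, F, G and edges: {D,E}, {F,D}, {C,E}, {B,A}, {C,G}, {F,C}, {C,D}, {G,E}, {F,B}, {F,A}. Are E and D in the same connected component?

Yes

From E we can reach A, B, C, D, E, F, G, which includes D.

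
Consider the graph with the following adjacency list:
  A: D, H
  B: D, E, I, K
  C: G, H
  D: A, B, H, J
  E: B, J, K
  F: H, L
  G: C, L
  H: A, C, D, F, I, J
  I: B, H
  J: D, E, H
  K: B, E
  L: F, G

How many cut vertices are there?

1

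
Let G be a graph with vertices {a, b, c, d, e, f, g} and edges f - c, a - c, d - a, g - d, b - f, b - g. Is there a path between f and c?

Yes

From f we can reach a, b, c, d, f, g, which includes c.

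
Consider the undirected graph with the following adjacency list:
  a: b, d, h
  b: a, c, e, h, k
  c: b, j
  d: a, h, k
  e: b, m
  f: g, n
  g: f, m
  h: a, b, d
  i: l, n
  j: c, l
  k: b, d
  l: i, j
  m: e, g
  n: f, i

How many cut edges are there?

0

The edges on the cycle b-k-d-a-b are not bridges since each lies on that cycle.
Every edge lies on some cycle, so there are no bridges.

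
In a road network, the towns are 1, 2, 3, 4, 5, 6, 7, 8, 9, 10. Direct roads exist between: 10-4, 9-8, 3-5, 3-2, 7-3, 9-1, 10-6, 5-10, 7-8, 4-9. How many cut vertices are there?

Removing 3 increases the component count from 1 to 2, so 3 is a cut vertex.
Removing 9 increases the component count from 1 to 2, so 9 is a cut vertex.
Removing 10 increases the component count from 1 to 2, so 10 is a cut vertex.
By contrast removing 8 leaves 1 component; it is not a cut vertex. No other vertex is a cut vertex either.

3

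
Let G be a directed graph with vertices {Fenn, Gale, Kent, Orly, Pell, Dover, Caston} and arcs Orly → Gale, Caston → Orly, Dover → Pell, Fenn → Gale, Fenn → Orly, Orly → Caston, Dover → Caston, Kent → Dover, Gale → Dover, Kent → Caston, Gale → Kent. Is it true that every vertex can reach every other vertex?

No

There is no directed path from Caston to Fenn, so the graph is not strongly connected.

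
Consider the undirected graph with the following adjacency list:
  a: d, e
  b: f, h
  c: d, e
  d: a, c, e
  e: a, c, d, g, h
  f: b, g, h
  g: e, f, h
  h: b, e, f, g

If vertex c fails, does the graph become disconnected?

No

Deleting c leaves 1 component (was 1) (its neighbors d, e remain connected to each other), so c is not a cut vertex.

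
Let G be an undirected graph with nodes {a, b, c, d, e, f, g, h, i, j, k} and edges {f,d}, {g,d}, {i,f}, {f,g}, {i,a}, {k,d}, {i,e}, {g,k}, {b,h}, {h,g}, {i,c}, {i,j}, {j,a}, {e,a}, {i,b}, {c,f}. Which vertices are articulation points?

i

Removing i increases the component count from 1 to 2, so i is a cut vertex.
By contrast removing f leaves 1 component; it is not a cut vertex. No other vertex is a cut vertex either.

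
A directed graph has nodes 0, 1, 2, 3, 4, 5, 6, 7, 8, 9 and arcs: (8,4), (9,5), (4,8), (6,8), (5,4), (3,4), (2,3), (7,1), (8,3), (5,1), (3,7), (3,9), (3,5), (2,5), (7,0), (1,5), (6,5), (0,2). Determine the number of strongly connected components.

{0, 1, 2, 3, 4, 5, 7, 8, 9} are all mutually reachable — one SCC of size 9.
{6} is an SCC by itself.
That gives 2 strongly connected components.

2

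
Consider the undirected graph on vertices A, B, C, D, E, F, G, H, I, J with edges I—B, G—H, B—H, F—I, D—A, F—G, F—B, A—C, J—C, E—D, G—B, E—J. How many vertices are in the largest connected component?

5

Starting from A we can reach A, C, D, E, J. That is one component of size 5.
Starting from B we can reach B, F, G, H, I. That is one component of size 5.
The largest has 5 vertices.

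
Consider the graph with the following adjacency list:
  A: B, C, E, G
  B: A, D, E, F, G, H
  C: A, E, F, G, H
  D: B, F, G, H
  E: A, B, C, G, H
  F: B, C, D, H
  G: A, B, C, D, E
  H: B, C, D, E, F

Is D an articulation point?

No

Deleting D leaves 1 component (was 1) (its neighbors B, F, G, H remain connected to each other), so D is not a cut vertex.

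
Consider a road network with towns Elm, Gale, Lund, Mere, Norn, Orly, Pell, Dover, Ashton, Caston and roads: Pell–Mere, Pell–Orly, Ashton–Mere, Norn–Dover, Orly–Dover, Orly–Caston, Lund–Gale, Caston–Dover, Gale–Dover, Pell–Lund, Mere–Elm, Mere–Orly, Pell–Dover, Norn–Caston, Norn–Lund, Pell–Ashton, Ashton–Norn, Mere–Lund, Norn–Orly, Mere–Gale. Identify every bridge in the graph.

Elm-Mere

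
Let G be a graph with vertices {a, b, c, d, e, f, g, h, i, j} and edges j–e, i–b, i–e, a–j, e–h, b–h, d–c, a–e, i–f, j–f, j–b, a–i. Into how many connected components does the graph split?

3

g is isolated — a component by itself.
Starting from c we can reach c, d. That is one component of size 2.
Starting from a we can reach a, b, e, f, h, i, j. That is one component of size 7.
Total: 3 components.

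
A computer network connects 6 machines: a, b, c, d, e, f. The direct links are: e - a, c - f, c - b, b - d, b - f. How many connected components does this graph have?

Starting from a we can reach a, e. That is one component of size 2.
Starting from b we can reach b, c, d, f. That is one component of size 4.
Total: 2 components.

2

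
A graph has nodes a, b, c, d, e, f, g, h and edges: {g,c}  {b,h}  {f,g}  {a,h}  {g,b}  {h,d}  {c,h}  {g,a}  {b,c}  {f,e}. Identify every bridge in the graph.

The edges on the cycle g-b-c-h-a-g are not bridges since each lies on that cycle.
But removing h–d disconnects h from d; removing f–e disconnects f from e; removing f–g disconnects f from g — these are bridges.

d-h, e-f, f-g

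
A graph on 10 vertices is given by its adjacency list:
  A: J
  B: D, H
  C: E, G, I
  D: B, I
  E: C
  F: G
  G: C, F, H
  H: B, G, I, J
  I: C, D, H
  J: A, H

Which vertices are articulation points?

C, G, H, J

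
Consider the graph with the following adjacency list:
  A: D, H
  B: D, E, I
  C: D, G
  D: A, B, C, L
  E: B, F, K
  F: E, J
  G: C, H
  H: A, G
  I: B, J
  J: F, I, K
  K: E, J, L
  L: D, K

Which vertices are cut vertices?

Removing D increases the component count from 1 to 2, so D is a cut vertex.
By contrast removing L leaves 1 component; it is not a cut vertex. No other vertex is a cut vertex either.

D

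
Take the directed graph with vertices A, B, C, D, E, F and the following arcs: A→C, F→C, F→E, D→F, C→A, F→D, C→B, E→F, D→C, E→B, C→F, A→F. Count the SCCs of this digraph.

2

{A, C, D, E, F} are all mutually reachable — one SCC of size 5.
{B} is an SCC by itself.
That gives 2 strongly connected components.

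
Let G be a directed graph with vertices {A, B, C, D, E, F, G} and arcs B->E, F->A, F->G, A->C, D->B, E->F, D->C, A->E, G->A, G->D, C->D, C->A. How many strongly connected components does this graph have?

{A, B, C, D, E, F, G} are all mutually reachable — one SCC of size 7.
That gives 1 strongly connected component.

1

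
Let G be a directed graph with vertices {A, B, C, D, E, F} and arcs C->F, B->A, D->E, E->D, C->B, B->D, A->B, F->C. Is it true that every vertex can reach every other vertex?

There is no directed path from B to C, so the graph is not strongly connected.

No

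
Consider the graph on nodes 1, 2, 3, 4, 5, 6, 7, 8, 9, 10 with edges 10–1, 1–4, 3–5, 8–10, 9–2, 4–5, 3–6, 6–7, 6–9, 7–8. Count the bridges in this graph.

2

The edges on the cycle 3-6-7-8-10-1-4-5-3 are not bridges since each lies on that cycle.
But removing 9–2 disconnects 9 from 2; removing 9–6 disconnects 9 from 6 — these are bridges.
That makes 2 bridges.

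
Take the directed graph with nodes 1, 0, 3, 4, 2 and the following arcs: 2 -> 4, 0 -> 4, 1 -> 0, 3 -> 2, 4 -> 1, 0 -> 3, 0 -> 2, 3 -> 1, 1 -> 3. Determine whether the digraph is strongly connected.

From 0 we can reach every vertex (0, 1, 2, 3, 4), and every vertex can reach 0 (0, 1, 2, 3, 4). So the whole graph is one strongly connected component.

Yes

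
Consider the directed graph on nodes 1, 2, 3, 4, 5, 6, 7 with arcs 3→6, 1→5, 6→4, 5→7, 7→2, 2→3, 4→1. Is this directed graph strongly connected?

Yes

From 2 we can reach every vertex (1, 2, 3, 4, 5, 6, 7), and every vertex can reach 2 (1, 2, 3, 4, 5, 6, 7). So the whole graph is one strongly connected component.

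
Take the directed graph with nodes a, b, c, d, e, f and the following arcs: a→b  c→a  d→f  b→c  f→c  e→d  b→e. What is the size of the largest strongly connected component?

{a, b, c, d, e, f} are all mutually reachable — one SCC of size 6.
The largest has 6 vertices.

6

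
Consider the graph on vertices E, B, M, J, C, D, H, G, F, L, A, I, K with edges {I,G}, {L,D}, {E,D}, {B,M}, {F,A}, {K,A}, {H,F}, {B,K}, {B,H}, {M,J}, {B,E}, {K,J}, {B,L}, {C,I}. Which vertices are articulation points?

B, I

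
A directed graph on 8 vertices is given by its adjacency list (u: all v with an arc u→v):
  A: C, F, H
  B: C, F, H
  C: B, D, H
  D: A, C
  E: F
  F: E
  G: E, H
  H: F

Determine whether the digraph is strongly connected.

No

There is no directed path from A to G, so the graph is not strongly connected.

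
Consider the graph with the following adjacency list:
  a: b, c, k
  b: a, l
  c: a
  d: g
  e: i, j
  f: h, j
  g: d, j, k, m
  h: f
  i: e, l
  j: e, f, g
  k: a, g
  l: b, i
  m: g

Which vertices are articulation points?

a, f, g, j

Removing a increases the component count from 1 to 2, so a is a cut vertex.
Removing f increases the component count from 1 to 2, so f is a cut vertex.
Removing g increases the component count from 1 to 3, so g is a cut vertex.
Likewise j is a cut vertex.
By contrast removing e leaves 1 component; it is not a cut vertex. No other vertex is a cut vertex either.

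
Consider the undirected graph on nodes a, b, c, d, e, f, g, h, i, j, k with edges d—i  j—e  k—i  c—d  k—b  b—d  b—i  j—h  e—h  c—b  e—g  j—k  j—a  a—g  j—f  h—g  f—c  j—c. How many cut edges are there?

The edges on the cycle j-a-g-h-j are not bridges since each lies on that cycle.
Every edge lies on some cycle, so there are no bridges.

0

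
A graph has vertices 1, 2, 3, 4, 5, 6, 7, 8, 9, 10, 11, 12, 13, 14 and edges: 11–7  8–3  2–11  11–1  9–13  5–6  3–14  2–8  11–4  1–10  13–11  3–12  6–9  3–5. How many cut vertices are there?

3

Removing 1 increases the component count from 1 to 2, so 1 is a cut vertex.
Removing 3 increases the component count from 1 to 3, so 3 is a cut vertex.
Removing 11 increases the component count from 1 to 4, so 11 is a cut vertex.
By contrast removing 12 leaves 1 component; it is not a cut vertex. No other vertex is a cut vertex either.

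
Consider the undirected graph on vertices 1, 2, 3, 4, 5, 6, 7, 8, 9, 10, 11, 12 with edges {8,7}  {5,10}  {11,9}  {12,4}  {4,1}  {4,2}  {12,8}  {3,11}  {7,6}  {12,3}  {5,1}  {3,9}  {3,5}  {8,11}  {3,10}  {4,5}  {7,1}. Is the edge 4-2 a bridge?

Removing 4-2 leaves no path between 4 and 2: the component count goes from 1 to 2. So it is a bridge.

Yes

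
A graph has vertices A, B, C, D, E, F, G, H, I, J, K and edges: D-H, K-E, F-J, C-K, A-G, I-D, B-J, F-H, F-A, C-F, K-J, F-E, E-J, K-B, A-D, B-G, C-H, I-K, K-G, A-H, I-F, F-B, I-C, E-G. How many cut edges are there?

The edges on the cycle I-C-F-E-G-K-I are not bridges since each lies on that cycle.
Every edge lies on some cycle, so there are no bridges.

0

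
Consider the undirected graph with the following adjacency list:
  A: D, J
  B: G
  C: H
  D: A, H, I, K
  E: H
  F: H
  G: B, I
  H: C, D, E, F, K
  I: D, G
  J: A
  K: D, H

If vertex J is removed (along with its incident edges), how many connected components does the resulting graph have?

1

With J gone, the remaining components are: {A, B, C, D, E, F, G, H, I, K}.
That is 1 component.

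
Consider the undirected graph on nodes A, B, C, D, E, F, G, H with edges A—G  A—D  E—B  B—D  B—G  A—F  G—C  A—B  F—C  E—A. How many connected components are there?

2

H is isolated — a component by itself.
Starting from A we can reach A, B, C, D, E, F, G. That is one component of size 7.
Total: 2 components.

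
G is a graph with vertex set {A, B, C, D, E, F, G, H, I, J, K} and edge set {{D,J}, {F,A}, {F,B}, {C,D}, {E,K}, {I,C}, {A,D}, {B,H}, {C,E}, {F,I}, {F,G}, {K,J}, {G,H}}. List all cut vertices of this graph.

Removing F increases the component count from 1 to 2, so F is a cut vertex.
By contrast removing E leaves 1 component; it is not a cut vertex. No other vertex is a cut vertex either.

F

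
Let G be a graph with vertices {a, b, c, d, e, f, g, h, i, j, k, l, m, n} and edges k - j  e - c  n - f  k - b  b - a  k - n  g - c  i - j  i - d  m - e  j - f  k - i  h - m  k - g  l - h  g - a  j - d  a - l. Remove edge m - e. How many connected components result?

m and e are still connected via m-h-l-a-g-c-e, so the component count stays at 1.

1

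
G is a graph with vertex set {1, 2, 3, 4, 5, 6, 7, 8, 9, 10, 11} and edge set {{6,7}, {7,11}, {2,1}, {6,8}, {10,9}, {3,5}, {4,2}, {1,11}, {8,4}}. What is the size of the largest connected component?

Starting from 9 we can reach 9, 10. That is one component of size 2.
Starting from 3 we can reach 3, 5. That is one component of size 2.
Starting from 1 we can reach 1, 2, 4, 6, 7, 8, 11. That is one component of size 7.
The largest has 7 vertices.

7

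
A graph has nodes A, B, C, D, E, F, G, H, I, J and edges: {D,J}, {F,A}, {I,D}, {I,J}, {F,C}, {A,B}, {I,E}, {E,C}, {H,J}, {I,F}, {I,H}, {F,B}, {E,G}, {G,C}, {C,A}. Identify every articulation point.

I

Removing I increases the component count from 1 to 2, so I is a cut vertex.
By contrast removing E leaves 1 component; it is not a cut vertex. No other vertex is a cut vertex either.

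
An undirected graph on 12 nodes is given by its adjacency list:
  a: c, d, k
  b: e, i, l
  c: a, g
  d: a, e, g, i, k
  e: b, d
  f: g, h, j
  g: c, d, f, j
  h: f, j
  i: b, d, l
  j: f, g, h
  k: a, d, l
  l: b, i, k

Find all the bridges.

The edges on the cycle g-j-h-f-g are not bridges since each lies on that cycle.
Every edge lies on some cycle, so there are no bridges.

none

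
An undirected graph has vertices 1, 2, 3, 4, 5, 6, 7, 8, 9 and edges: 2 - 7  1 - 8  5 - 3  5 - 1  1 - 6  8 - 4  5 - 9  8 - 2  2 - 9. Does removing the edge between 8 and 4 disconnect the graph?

Removing 8 - 4 leaves no path between 8 and 4: the component count goes from 1 to 2. So it is a bridge.

Yes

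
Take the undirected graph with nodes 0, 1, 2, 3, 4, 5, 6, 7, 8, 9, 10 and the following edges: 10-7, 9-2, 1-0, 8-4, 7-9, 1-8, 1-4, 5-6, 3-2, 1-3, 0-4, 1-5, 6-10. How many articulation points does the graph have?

1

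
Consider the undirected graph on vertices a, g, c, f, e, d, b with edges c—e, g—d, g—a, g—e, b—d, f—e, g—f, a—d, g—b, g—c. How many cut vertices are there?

Removing g increases the component count from 1 to 2, so g is a cut vertex.
By contrast removing d leaves 1 component; it is not a cut vertex. No other vertex is a cut vertex either.

1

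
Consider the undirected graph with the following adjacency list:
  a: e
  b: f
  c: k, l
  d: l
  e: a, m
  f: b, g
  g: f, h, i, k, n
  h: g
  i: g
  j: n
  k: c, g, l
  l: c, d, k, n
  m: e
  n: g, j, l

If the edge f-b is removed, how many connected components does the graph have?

3

Before removal there are 2 components.
f-b is a bridge — removing it separates f's side from b's side.
After removal: 3 components.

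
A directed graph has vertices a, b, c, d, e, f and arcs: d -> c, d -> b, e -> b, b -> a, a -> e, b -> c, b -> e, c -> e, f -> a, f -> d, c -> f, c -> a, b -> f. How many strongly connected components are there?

{a, b, c, d, e, f} are all mutually reachable — one SCC of size 6.
That gives 1 strongly connected component.

1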